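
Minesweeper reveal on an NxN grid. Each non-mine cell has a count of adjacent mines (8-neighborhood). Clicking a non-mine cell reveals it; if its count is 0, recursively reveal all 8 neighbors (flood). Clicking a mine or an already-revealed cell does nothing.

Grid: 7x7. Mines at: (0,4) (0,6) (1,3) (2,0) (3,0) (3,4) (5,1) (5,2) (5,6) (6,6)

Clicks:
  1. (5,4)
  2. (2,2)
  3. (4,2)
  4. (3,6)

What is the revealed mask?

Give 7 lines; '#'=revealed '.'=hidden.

Click 1 (5,4) count=0: revealed 9 new [(4,3) (4,4) (4,5) (5,3) (5,4) (5,5) (6,3) (6,4) (6,5)] -> total=9
Click 2 (2,2) count=1: revealed 1 new [(2,2)] -> total=10
Click 3 (4,2) count=2: revealed 1 new [(4,2)] -> total=11
Click 4 (3,6) count=0: revealed 7 new [(1,5) (1,6) (2,5) (2,6) (3,5) (3,6) (4,6)] -> total=18

Answer: .......
.....##
..#..##
.....##
..#####
...###.
...###.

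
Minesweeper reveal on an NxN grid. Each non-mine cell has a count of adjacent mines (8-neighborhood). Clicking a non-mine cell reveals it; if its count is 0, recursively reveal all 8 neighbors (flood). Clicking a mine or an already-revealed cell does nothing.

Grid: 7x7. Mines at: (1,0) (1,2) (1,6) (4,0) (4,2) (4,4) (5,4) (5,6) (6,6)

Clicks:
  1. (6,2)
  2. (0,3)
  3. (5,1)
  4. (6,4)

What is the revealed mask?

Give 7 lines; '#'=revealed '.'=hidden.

Click 1 (6,2) count=0: revealed 8 new [(5,0) (5,1) (5,2) (5,3) (6,0) (6,1) (6,2) (6,3)] -> total=8
Click 2 (0,3) count=1: revealed 1 new [(0,3)] -> total=9
Click 3 (5,1) count=2: revealed 0 new [(none)] -> total=9
Click 4 (6,4) count=1: revealed 1 new [(6,4)] -> total=10

Answer: ...#...
.......
.......
.......
.......
####...
#####..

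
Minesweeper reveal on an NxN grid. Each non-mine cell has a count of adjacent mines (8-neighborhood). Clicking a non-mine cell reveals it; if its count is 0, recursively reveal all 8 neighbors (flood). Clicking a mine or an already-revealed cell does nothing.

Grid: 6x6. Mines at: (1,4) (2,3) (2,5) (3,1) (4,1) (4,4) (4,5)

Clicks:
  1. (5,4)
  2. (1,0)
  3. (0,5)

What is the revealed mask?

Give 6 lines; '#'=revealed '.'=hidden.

Answer: ####.#
####..
###...
......
......
....#.

Derivation:
Click 1 (5,4) count=2: revealed 1 new [(5,4)] -> total=1
Click 2 (1,0) count=0: revealed 11 new [(0,0) (0,1) (0,2) (0,3) (1,0) (1,1) (1,2) (1,3) (2,0) (2,1) (2,2)] -> total=12
Click 3 (0,5) count=1: revealed 1 new [(0,5)] -> total=13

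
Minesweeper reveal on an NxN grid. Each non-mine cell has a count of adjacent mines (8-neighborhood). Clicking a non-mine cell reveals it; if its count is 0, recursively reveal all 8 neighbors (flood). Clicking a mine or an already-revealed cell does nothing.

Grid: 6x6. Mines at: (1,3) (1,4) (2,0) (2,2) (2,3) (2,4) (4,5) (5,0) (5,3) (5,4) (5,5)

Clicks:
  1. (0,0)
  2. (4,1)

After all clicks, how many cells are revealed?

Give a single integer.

Click 1 (0,0) count=0: revealed 6 new [(0,0) (0,1) (0,2) (1,0) (1,1) (1,2)] -> total=6
Click 2 (4,1) count=1: revealed 1 new [(4,1)] -> total=7

Answer: 7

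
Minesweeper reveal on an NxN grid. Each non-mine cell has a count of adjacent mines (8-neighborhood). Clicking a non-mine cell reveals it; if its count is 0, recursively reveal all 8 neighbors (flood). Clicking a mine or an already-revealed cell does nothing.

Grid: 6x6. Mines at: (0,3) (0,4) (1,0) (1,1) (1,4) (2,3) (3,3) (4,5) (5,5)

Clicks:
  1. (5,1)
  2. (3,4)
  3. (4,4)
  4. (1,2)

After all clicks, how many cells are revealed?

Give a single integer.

Click 1 (5,1) count=0: revealed 16 new [(2,0) (2,1) (2,2) (3,0) (3,1) (3,2) (4,0) (4,1) (4,2) (4,3) (4,4) (5,0) (5,1) (5,2) (5,3) (5,4)] -> total=16
Click 2 (3,4) count=3: revealed 1 new [(3,4)] -> total=17
Click 3 (4,4) count=3: revealed 0 new [(none)] -> total=17
Click 4 (1,2) count=3: revealed 1 new [(1,2)] -> total=18

Answer: 18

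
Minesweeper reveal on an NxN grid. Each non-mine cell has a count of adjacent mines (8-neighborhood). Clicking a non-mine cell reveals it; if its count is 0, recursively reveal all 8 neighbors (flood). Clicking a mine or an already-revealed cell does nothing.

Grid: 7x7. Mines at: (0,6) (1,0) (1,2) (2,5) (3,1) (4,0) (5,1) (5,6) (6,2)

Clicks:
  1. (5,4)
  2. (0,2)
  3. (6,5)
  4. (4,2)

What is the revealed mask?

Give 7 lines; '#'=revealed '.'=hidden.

Click 1 (5,4) count=0: revealed 18 new [(2,2) (2,3) (2,4) (3,2) (3,3) (3,4) (3,5) (4,2) (4,3) (4,4) (4,5) (5,2) (5,3) (5,4) (5,5) (6,3) (6,4) (6,5)] -> total=18
Click 2 (0,2) count=1: revealed 1 new [(0,2)] -> total=19
Click 3 (6,5) count=1: revealed 0 new [(none)] -> total=19
Click 4 (4,2) count=2: revealed 0 new [(none)] -> total=19

Answer: ..#....
.......
..###..
..####.
..####.
..####.
...###.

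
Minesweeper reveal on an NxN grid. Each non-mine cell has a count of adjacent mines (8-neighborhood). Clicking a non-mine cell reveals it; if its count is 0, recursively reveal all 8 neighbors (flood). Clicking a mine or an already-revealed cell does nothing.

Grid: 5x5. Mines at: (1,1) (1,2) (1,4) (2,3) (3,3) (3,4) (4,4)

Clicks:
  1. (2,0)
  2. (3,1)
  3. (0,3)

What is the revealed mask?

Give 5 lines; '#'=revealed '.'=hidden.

Answer: ...#.
.....
###..
###..
###..

Derivation:
Click 1 (2,0) count=1: revealed 1 new [(2,0)] -> total=1
Click 2 (3,1) count=0: revealed 8 new [(2,1) (2,2) (3,0) (3,1) (3,2) (4,0) (4,1) (4,2)] -> total=9
Click 3 (0,3) count=2: revealed 1 new [(0,3)] -> total=10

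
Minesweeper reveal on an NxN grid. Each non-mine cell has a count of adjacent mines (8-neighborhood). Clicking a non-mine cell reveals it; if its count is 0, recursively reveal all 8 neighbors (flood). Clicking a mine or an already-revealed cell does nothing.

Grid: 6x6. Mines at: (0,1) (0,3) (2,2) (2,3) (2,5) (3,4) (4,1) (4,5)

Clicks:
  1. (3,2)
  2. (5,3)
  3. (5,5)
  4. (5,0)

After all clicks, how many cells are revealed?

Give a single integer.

Click 1 (3,2) count=3: revealed 1 new [(3,2)] -> total=1
Click 2 (5,3) count=0: revealed 6 new [(4,2) (4,3) (4,4) (5,2) (5,3) (5,4)] -> total=7
Click 3 (5,5) count=1: revealed 1 new [(5,5)] -> total=8
Click 4 (5,0) count=1: revealed 1 new [(5,0)] -> total=9

Answer: 9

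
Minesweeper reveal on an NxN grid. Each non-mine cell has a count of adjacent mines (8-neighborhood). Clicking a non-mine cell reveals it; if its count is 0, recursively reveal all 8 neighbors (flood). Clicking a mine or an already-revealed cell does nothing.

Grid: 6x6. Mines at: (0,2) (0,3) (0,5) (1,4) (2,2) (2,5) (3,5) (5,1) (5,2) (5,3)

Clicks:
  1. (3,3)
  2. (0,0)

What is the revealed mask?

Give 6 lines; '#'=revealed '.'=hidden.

Answer: ##....
##....
##....
##.#..
##....
......

Derivation:
Click 1 (3,3) count=1: revealed 1 new [(3,3)] -> total=1
Click 2 (0,0) count=0: revealed 10 new [(0,0) (0,1) (1,0) (1,1) (2,0) (2,1) (3,0) (3,1) (4,0) (4,1)] -> total=11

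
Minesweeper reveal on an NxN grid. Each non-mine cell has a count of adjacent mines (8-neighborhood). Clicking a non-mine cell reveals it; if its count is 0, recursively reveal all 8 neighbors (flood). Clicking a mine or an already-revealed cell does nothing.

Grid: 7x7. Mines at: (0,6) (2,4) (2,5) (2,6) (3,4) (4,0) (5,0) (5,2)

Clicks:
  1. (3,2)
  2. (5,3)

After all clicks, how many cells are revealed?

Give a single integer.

Click 1 (3,2) count=0: revealed 23 new [(0,0) (0,1) (0,2) (0,3) (0,4) (0,5) (1,0) (1,1) (1,2) (1,3) (1,4) (1,5) (2,0) (2,1) (2,2) (2,3) (3,0) (3,1) (3,2) (3,3) (4,1) (4,2) (4,3)] -> total=23
Click 2 (5,3) count=1: revealed 1 new [(5,3)] -> total=24

Answer: 24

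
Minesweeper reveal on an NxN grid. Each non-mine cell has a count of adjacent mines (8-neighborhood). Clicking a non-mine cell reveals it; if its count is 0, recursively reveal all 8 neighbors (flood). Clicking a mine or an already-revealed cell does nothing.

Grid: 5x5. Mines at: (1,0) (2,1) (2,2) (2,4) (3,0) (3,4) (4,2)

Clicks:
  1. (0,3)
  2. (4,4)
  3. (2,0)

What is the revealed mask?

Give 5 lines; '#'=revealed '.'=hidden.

Answer: .####
.####
#....
.....
....#

Derivation:
Click 1 (0,3) count=0: revealed 8 new [(0,1) (0,2) (0,3) (0,4) (1,1) (1,2) (1,3) (1,4)] -> total=8
Click 2 (4,4) count=1: revealed 1 new [(4,4)] -> total=9
Click 3 (2,0) count=3: revealed 1 new [(2,0)] -> total=10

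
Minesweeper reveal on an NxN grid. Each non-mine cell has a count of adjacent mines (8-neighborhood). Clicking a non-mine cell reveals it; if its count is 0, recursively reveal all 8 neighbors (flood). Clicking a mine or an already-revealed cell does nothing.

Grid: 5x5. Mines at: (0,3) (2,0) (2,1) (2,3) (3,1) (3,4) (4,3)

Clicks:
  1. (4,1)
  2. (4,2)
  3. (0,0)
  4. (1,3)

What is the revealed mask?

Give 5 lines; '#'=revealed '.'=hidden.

Click 1 (4,1) count=1: revealed 1 new [(4,1)] -> total=1
Click 2 (4,2) count=2: revealed 1 new [(4,2)] -> total=2
Click 3 (0,0) count=0: revealed 6 new [(0,0) (0,1) (0,2) (1,0) (1,1) (1,2)] -> total=8
Click 4 (1,3) count=2: revealed 1 new [(1,3)] -> total=9

Answer: ###..
####.
.....
.....
.##..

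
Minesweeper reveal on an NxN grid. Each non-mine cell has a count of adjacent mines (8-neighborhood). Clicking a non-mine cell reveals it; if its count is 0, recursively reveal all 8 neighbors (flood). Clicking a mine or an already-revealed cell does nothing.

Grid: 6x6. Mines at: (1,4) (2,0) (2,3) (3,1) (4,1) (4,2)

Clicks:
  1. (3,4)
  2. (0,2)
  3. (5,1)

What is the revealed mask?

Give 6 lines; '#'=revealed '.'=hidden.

Click 1 (3,4) count=1: revealed 1 new [(3,4)] -> total=1
Click 2 (0,2) count=0: revealed 8 new [(0,0) (0,1) (0,2) (0,3) (1,0) (1,1) (1,2) (1,3)] -> total=9
Click 3 (5,1) count=2: revealed 1 new [(5,1)] -> total=10

Answer: ####..
####..
......
....#.
......
.#....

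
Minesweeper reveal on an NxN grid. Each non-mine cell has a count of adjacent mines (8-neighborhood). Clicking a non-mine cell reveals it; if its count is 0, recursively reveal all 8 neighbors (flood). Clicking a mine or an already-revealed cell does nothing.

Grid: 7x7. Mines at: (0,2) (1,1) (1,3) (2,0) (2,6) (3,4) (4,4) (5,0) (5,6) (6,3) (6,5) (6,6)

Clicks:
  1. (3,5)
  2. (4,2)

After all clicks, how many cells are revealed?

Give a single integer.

Click 1 (3,5) count=3: revealed 1 new [(3,5)] -> total=1
Click 2 (4,2) count=0: revealed 12 new [(2,1) (2,2) (2,3) (3,1) (3,2) (3,3) (4,1) (4,2) (4,3) (5,1) (5,2) (5,3)] -> total=13

Answer: 13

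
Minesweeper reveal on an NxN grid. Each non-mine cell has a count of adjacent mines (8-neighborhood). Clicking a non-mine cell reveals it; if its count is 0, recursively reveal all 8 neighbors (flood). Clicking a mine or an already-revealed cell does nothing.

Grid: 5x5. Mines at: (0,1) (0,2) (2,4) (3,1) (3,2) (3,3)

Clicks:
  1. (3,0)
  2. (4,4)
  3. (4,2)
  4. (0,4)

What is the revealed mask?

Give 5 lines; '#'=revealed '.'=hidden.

Click 1 (3,0) count=1: revealed 1 new [(3,0)] -> total=1
Click 2 (4,4) count=1: revealed 1 new [(4,4)] -> total=2
Click 3 (4,2) count=3: revealed 1 new [(4,2)] -> total=3
Click 4 (0,4) count=0: revealed 4 new [(0,3) (0,4) (1,3) (1,4)] -> total=7

Answer: ...##
...##
.....
#....
..#.#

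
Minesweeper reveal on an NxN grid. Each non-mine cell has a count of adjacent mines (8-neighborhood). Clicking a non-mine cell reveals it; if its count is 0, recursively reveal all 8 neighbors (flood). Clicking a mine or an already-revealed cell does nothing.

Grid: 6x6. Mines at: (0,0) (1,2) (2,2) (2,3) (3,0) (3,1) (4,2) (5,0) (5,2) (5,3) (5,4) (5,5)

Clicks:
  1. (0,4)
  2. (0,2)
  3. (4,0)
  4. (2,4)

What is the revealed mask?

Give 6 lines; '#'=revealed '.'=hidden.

Answer: ..####
...###
....##
....##
#...##
......

Derivation:
Click 1 (0,4) count=0: revealed 12 new [(0,3) (0,4) (0,5) (1,3) (1,4) (1,5) (2,4) (2,5) (3,4) (3,5) (4,4) (4,5)] -> total=12
Click 2 (0,2) count=1: revealed 1 new [(0,2)] -> total=13
Click 3 (4,0) count=3: revealed 1 new [(4,0)] -> total=14
Click 4 (2,4) count=1: revealed 0 new [(none)] -> total=14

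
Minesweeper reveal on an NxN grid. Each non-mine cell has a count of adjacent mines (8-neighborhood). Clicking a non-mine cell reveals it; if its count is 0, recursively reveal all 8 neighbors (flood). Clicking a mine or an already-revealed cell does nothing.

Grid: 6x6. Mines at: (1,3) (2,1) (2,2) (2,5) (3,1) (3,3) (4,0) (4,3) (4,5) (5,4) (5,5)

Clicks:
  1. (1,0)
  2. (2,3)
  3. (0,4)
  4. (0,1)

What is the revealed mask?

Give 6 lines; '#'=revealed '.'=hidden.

Click 1 (1,0) count=1: revealed 1 new [(1,0)] -> total=1
Click 2 (2,3) count=3: revealed 1 new [(2,3)] -> total=2
Click 3 (0,4) count=1: revealed 1 new [(0,4)] -> total=3
Click 4 (0,1) count=0: revealed 5 new [(0,0) (0,1) (0,2) (1,1) (1,2)] -> total=8

Answer: ###.#.
###...
...#..
......
......
......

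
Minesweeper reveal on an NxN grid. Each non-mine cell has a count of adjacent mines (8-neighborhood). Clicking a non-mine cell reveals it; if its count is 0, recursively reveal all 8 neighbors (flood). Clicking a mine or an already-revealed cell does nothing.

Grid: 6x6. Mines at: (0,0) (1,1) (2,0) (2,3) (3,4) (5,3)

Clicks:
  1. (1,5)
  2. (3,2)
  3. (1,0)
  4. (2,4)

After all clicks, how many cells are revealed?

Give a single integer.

Answer: 12

Derivation:
Click 1 (1,5) count=0: revealed 10 new [(0,2) (0,3) (0,4) (0,5) (1,2) (1,3) (1,4) (1,5) (2,4) (2,5)] -> total=10
Click 2 (3,2) count=1: revealed 1 new [(3,2)] -> total=11
Click 3 (1,0) count=3: revealed 1 new [(1,0)] -> total=12
Click 4 (2,4) count=2: revealed 0 new [(none)] -> total=12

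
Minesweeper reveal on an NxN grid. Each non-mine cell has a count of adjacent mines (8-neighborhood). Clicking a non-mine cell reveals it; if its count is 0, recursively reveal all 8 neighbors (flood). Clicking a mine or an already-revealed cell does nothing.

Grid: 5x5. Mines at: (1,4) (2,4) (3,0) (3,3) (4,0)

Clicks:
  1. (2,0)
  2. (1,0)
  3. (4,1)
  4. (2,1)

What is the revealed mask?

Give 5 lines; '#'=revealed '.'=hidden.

Click 1 (2,0) count=1: revealed 1 new [(2,0)] -> total=1
Click 2 (1,0) count=0: revealed 11 new [(0,0) (0,1) (0,2) (0,3) (1,0) (1,1) (1,2) (1,3) (2,1) (2,2) (2,3)] -> total=12
Click 3 (4,1) count=2: revealed 1 new [(4,1)] -> total=13
Click 4 (2,1) count=1: revealed 0 new [(none)] -> total=13

Answer: ####.
####.
####.
.....
.#...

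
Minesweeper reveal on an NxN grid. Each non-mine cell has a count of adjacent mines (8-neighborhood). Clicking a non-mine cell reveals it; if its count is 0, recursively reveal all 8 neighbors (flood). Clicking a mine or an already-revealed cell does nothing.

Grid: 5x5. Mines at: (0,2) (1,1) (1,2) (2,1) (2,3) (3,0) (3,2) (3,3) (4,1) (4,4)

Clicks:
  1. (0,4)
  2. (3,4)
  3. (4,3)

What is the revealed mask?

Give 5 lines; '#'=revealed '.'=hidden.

Answer: ...##
...##
.....
....#
...#.

Derivation:
Click 1 (0,4) count=0: revealed 4 new [(0,3) (0,4) (1,3) (1,4)] -> total=4
Click 2 (3,4) count=3: revealed 1 new [(3,4)] -> total=5
Click 3 (4,3) count=3: revealed 1 new [(4,3)] -> total=6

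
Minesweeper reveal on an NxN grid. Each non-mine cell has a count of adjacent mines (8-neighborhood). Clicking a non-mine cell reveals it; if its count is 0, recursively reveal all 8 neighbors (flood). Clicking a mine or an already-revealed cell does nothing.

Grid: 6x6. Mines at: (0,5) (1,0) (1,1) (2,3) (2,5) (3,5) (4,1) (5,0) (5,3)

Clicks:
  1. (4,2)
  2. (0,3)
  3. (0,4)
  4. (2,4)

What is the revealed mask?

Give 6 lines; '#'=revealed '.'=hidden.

Answer: ..###.
..###.
....#.
......
..#...
......

Derivation:
Click 1 (4,2) count=2: revealed 1 new [(4,2)] -> total=1
Click 2 (0,3) count=0: revealed 6 new [(0,2) (0,3) (0,4) (1,2) (1,3) (1,4)] -> total=7
Click 3 (0,4) count=1: revealed 0 new [(none)] -> total=7
Click 4 (2,4) count=3: revealed 1 new [(2,4)] -> total=8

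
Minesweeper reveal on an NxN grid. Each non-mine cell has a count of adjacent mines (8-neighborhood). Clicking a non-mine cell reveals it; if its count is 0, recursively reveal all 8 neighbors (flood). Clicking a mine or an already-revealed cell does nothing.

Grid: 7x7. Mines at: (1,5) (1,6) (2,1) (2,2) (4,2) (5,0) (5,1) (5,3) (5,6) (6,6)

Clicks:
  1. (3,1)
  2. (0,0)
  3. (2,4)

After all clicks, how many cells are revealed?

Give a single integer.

Answer: 12

Derivation:
Click 1 (3,1) count=3: revealed 1 new [(3,1)] -> total=1
Click 2 (0,0) count=0: revealed 10 new [(0,0) (0,1) (0,2) (0,3) (0,4) (1,0) (1,1) (1,2) (1,3) (1,4)] -> total=11
Click 3 (2,4) count=1: revealed 1 new [(2,4)] -> total=12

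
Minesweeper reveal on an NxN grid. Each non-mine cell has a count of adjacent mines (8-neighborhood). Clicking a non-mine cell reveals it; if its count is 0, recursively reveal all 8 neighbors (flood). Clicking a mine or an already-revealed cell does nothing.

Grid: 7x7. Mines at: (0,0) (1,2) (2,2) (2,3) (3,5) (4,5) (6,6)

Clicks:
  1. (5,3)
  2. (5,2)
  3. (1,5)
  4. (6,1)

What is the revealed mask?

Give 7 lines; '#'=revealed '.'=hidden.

Click 1 (5,3) count=0: revealed 26 new [(1,0) (1,1) (2,0) (2,1) (3,0) (3,1) (3,2) (3,3) (3,4) (4,0) (4,1) (4,2) (4,3) (4,4) (5,0) (5,1) (5,2) (5,3) (5,4) (5,5) (6,0) (6,1) (6,2) (6,3) (6,4) (6,5)] -> total=26
Click 2 (5,2) count=0: revealed 0 new [(none)] -> total=26
Click 3 (1,5) count=0: revealed 11 new [(0,3) (0,4) (0,5) (0,6) (1,3) (1,4) (1,5) (1,6) (2,4) (2,5) (2,6)] -> total=37
Click 4 (6,1) count=0: revealed 0 new [(none)] -> total=37

Answer: ...####
##.####
##..###
#####..
#####..
######.
######.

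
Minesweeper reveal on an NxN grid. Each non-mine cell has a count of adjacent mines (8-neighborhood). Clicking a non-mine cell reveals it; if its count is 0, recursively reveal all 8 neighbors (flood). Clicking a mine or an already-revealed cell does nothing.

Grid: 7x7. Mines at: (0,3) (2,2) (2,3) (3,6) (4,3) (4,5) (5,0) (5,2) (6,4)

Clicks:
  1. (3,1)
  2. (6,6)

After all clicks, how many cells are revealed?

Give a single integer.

Answer: 5

Derivation:
Click 1 (3,1) count=1: revealed 1 new [(3,1)] -> total=1
Click 2 (6,6) count=0: revealed 4 new [(5,5) (5,6) (6,5) (6,6)] -> total=5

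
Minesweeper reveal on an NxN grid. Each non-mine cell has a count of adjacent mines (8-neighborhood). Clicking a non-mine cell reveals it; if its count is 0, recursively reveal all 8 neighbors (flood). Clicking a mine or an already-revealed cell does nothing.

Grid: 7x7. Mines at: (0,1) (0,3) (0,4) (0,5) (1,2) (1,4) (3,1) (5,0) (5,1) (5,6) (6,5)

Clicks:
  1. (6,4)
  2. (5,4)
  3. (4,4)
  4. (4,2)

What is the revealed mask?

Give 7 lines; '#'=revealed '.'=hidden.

Click 1 (6,4) count=1: revealed 1 new [(6,4)] -> total=1
Click 2 (5,4) count=1: revealed 1 new [(5,4)] -> total=2
Click 3 (4,4) count=0: revealed 22 new [(1,5) (1,6) (2,2) (2,3) (2,4) (2,5) (2,6) (3,2) (3,3) (3,4) (3,5) (3,6) (4,2) (4,3) (4,4) (4,5) (4,6) (5,2) (5,3) (5,5) (6,2) (6,3)] -> total=24
Click 4 (4,2) count=2: revealed 0 new [(none)] -> total=24

Answer: .......
.....##
..#####
..#####
..#####
..####.
..###..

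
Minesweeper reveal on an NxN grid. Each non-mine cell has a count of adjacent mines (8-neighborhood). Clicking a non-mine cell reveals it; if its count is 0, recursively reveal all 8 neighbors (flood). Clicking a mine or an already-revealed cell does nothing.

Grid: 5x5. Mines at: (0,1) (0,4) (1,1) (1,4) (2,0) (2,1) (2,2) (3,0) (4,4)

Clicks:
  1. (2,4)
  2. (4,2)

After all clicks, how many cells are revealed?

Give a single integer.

Click 1 (2,4) count=1: revealed 1 new [(2,4)] -> total=1
Click 2 (4,2) count=0: revealed 6 new [(3,1) (3,2) (3,3) (4,1) (4,2) (4,3)] -> total=7

Answer: 7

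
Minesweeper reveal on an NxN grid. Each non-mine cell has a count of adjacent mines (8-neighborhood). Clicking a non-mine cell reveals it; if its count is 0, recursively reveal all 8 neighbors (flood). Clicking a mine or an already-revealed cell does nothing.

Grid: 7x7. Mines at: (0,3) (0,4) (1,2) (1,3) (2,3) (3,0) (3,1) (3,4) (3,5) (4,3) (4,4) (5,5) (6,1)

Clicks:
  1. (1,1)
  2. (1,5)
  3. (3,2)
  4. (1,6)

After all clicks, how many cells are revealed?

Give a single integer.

Click 1 (1,1) count=1: revealed 1 new [(1,1)] -> total=1
Click 2 (1,5) count=1: revealed 1 new [(1,5)] -> total=2
Click 3 (3,2) count=3: revealed 1 new [(3,2)] -> total=3
Click 4 (1,6) count=0: revealed 5 new [(0,5) (0,6) (1,6) (2,5) (2,6)] -> total=8

Answer: 8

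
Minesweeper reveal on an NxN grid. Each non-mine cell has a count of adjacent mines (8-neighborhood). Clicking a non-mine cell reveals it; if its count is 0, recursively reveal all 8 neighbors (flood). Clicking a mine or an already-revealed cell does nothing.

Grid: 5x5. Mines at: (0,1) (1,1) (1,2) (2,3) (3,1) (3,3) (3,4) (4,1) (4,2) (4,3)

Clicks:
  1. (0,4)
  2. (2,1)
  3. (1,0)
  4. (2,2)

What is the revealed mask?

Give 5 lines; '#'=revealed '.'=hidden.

Click 1 (0,4) count=0: revealed 4 new [(0,3) (0,4) (1,3) (1,4)] -> total=4
Click 2 (2,1) count=3: revealed 1 new [(2,1)] -> total=5
Click 3 (1,0) count=2: revealed 1 new [(1,0)] -> total=6
Click 4 (2,2) count=5: revealed 1 new [(2,2)] -> total=7

Answer: ...##
#..##
.##..
.....
.....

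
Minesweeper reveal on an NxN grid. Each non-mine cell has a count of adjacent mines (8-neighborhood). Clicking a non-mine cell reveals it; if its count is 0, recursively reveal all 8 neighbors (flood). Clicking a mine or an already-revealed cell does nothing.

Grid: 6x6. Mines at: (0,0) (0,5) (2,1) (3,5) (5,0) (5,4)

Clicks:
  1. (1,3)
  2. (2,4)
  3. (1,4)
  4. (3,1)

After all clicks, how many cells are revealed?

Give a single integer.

Answer: 22

Derivation:
Click 1 (1,3) count=0: revealed 22 new [(0,1) (0,2) (0,3) (0,4) (1,1) (1,2) (1,3) (1,4) (2,2) (2,3) (2,4) (3,1) (3,2) (3,3) (3,4) (4,1) (4,2) (4,3) (4,4) (5,1) (5,2) (5,3)] -> total=22
Click 2 (2,4) count=1: revealed 0 new [(none)] -> total=22
Click 3 (1,4) count=1: revealed 0 new [(none)] -> total=22
Click 4 (3,1) count=1: revealed 0 new [(none)] -> total=22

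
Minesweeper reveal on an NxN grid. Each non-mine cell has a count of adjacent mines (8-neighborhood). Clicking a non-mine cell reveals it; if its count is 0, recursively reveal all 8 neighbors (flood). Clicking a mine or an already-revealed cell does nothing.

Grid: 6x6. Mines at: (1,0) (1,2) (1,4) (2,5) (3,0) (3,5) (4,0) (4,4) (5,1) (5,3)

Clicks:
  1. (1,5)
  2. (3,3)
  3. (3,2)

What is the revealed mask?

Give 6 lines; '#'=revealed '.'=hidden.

Click 1 (1,5) count=2: revealed 1 new [(1,5)] -> total=1
Click 2 (3,3) count=1: revealed 1 new [(3,3)] -> total=2
Click 3 (3,2) count=0: revealed 8 new [(2,1) (2,2) (2,3) (3,1) (3,2) (4,1) (4,2) (4,3)] -> total=10

Answer: ......
.....#
.###..
.###..
.###..
......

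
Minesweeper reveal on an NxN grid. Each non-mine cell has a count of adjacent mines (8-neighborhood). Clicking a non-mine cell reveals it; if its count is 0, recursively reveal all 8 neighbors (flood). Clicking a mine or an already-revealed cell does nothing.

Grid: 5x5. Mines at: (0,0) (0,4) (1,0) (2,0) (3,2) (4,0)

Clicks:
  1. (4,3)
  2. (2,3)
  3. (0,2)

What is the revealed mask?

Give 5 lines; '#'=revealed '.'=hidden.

Click 1 (4,3) count=1: revealed 1 new [(4,3)] -> total=1
Click 2 (2,3) count=1: revealed 1 new [(2,3)] -> total=2
Click 3 (0,2) count=0: revealed 8 new [(0,1) (0,2) (0,3) (1,1) (1,2) (1,3) (2,1) (2,2)] -> total=10

Answer: .###.
.###.
.###.
.....
...#.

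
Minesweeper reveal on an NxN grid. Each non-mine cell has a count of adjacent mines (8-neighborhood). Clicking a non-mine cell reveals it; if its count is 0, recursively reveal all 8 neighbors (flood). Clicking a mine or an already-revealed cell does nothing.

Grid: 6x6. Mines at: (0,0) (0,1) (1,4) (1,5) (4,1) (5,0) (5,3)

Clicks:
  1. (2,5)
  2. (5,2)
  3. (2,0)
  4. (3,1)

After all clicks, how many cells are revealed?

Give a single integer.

Answer: 23

Derivation:
Click 1 (2,5) count=2: revealed 1 new [(2,5)] -> total=1
Click 2 (5,2) count=2: revealed 1 new [(5,2)] -> total=2
Click 3 (2,0) count=0: revealed 21 new [(1,0) (1,1) (1,2) (1,3) (2,0) (2,1) (2,2) (2,3) (2,4) (3,0) (3,1) (3,2) (3,3) (3,4) (3,5) (4,2) (4,3) (4,4) (4,5) (5,4) (5,5)] -> total=23
Click 4 (3,1) count=1: revealed 0 new [(none)] -> total=23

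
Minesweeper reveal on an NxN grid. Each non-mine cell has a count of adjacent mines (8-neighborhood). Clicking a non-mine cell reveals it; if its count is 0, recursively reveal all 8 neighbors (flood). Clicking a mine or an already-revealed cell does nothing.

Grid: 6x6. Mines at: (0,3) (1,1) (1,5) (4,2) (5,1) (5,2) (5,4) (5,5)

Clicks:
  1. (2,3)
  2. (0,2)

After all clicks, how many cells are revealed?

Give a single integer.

Click 1 (2,3) count=0: revealed 14 new [(1,2) (1,3) (1,4) (2,2) (2,3) (2,4) (2,5) (3,2) (3,3) (3,4) (3,5) (4,3) (4,4) (4,5)] -> total=14
Click 2 (0,2) count=2: revealed 1 new [(0,2)] -> total=15

Answer: 15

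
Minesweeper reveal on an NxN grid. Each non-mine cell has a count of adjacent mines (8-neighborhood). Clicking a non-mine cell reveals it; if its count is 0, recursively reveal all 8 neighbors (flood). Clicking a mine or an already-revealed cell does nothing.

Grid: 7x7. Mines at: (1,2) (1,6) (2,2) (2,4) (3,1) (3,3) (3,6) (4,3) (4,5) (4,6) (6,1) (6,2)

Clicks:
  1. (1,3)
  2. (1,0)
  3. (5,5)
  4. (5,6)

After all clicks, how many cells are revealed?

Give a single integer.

Click 1 (1,3) count=3: revealed 1 new [(1,3)] -> total=1
Click 2 (1,0) count=0: revealed 6 new [(0,0) (0,1) (1,0) (1,1) (2,0) (2,1)] -> total=7
Click 3 (5,5) count=2: revealed 1 new [(5,5)] -> total=8
Click 4 (5,6) count=2: revealed 1 new [(5,6)] -> total=9

Answer: 9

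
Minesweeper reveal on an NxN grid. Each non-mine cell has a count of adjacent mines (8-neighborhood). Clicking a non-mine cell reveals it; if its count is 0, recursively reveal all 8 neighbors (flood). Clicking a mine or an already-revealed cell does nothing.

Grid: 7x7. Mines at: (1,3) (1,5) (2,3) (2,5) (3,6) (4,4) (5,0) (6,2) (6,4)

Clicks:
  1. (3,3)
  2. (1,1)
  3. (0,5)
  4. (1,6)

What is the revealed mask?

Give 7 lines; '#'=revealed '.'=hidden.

Answer: ###..#.
###...#
###....
####...
####...
.###...
.......

Derivation:
Click 1 (3,3) count=2: revealed 1 new [(3,3)] -> total=1
Click 2 (1,1) count=0: revealed 19 new [(0,0) (0,1) (0,2) (1,0) (1,1) (1,2) (2,0) (2,1) (2,2) (3,0) (3,1) (3,2) (4,0) (4,1) (4,2) (4,3) (5,1) (5,2) (5,3)] -> total=20
Click 3 (0,5) count=1: revealed 1 new [(0,5)] -> total=21
Click 4 (1,6) count=2: revealed 1 new [(1,6)] -> total=22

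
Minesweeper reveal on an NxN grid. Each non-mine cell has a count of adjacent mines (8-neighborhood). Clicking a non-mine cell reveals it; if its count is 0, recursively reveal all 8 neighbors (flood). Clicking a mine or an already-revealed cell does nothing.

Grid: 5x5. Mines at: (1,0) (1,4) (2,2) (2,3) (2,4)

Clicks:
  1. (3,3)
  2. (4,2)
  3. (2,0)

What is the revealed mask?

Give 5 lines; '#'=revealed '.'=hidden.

Answer: .....
.....
##...
#####
#####

Derivation:
Click 1 (3,3) count=3: revealed 1 new [(3,3)] -> total=1
Click 2 (4,2) count=0: revealed 11 new [(2,0) (2,1) (3,0) (3,1) (3,2) (3,4) (4,0) (4,1) (4,2) (4,3) (4,4)] -> total=12
Click 3 (2,0) count=1: revealed 0 new [(none)] -> total=12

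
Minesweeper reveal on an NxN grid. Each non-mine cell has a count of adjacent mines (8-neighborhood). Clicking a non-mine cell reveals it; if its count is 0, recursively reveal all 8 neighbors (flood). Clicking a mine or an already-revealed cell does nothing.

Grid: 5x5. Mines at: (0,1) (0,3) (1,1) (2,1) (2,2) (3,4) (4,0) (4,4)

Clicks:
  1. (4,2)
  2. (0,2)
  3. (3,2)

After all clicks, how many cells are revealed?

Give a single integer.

Click 1 (4,2) count=0: revealed 6 new [(3,1) (3,2) (3,3) (4,1) (4,2) (4,3)] -> total=6
Click 2 (0,2) count=3: revealed 1 new [(0,2)] -> total=7
Click 3 (3,2) count=2: revealed 0 new [(none)] -> total=7

Answer: 7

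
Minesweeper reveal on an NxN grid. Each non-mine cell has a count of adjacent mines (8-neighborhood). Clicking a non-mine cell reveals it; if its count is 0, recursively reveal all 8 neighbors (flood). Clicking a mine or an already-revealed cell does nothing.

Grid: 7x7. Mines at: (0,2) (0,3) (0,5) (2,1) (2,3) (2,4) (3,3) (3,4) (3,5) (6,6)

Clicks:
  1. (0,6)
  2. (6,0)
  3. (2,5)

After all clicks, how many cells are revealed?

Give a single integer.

Answer: 23

Derivation:
Click 1 (0,6) count=1: revealed 1 new [(0,6)] -> total=1
Click 2 (6,0) count=0: revealed 21 new [(3,0) (3,1) (3,2) (4,0) (4,1) (4,2) (4,3) (4,4) (4,5) (5,0) (5,1) (5,2) (5,3) (5,4) (5,5) (6,0) (6,1) (6,2) (6,3) (6,4) (6,5)] -> total=22
Click 3 (2,5) count=3: revealed 1 new [(2,5)] -> total=23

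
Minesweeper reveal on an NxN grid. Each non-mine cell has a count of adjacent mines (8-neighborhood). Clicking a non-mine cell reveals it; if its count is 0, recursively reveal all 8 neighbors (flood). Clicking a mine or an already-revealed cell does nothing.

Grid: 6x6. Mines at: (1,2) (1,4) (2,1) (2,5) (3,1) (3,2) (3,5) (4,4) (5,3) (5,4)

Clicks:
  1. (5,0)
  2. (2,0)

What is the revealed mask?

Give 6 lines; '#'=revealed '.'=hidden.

Click 1 (5,0) count=0: revealed 6 new [(4,0) (4,1) (4,2) (5,0) (5,1) (5,2)] -> total=6
Click 2 (2,0) count=2: revealed 1 new [(2,0)] -> total=7

Answer: ......
......
#.....
......
###...
###...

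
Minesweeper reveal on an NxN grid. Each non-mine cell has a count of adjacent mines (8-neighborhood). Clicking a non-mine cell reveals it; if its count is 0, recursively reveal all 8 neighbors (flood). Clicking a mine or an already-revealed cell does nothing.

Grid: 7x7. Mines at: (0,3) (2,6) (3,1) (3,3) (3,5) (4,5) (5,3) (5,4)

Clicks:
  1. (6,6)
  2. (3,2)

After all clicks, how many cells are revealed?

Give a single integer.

Click 1 (6,6) count=0: revealed 4 new [(5,5) (5,6) (6,5) (6,6)] -> total=4
Click 2 (3,2) count=2: revealed 1 new [(3,2)] -> total=5

Answer: 5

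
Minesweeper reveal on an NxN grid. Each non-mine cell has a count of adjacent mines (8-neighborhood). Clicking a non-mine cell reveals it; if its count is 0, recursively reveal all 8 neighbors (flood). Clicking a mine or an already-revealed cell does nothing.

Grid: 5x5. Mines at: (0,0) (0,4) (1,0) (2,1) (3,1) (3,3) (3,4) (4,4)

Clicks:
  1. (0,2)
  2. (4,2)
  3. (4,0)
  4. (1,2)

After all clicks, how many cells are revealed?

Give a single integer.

Answer: 8

Derivation:
Click 1 (0,2) count=0: revealed 6 new [(0,1) (0,2) (0,3) (1,1) (1,2) (1,3)] -> total=6
Click 2 (4,2) count=2: revealed 1 new [(4,2)] -> total=7
Click 3 (4,0) count=1: revealed 1 new [(4,0)] -> total=8
Click 4 (1,2) count=1: revealed 0 new [(none)] -> total=8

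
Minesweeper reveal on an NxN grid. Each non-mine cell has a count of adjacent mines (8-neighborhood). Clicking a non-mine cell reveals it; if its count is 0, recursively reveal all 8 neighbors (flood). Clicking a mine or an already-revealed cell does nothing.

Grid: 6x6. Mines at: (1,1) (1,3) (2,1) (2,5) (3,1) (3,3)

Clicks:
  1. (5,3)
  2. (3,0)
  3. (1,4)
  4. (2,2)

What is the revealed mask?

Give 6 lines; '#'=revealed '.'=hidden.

Click 1 (5,3) count=0: revealed 14 new [(3,4) (3,5) (4,0) (4,1) (4,2) (4,3) (4,4) (4,5) (5,0) (5,1) (5,2) (5,3) (5,4) (5,5)] -> total=14
Click 2 (3,0) count=2: revealed 1 new [(3,0)] -> total=15
Click 3 (1,4) count=2: revealed 1 new [(1,4)] -> total=16
Click 4 (2,2) count=5: revealed 1 new [(2,2)] -> total=17

Answer: ......
....#.
..#...
#...##
######
######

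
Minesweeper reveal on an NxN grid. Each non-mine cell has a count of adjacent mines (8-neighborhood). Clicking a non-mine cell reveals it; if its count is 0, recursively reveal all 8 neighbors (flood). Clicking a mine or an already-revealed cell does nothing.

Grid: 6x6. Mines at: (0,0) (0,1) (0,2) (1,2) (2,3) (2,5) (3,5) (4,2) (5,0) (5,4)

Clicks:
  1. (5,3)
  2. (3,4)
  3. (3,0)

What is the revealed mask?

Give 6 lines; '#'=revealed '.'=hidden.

Answer: ......
##....
##....
##..#.
##....
...#..

Derivation:
Click 1 (5,3) count=2: revealed 1 new [(5,3)] -> total=1
Click 2 (3,4) count=3: revealed 1 new [(3,4)] -> total=2
Click 3 (3,0) count=0: revealed 8 new [(1,0) (1,1) (2,0) (2,1) (3,0) (3,1) (4,0) (4,1)] -> total=10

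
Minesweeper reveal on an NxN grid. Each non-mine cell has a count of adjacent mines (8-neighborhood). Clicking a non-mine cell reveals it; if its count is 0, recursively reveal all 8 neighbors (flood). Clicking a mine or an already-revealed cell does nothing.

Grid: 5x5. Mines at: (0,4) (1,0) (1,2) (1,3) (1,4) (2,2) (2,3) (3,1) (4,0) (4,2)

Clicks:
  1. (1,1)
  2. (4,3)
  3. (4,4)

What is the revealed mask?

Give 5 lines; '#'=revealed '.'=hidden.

Click 1 (1,1) count=3: revealed 1 new [(1,1)] -> total=1
Click 2 (4,3) count=1: revealed 1 new [(4,3)] -> total=2
Click 3 (4,4) count=0: revealed 3 new [(3,3) (3,4) (4,4)] -> total=5

Answer: .....
.#...
.....
...##
...##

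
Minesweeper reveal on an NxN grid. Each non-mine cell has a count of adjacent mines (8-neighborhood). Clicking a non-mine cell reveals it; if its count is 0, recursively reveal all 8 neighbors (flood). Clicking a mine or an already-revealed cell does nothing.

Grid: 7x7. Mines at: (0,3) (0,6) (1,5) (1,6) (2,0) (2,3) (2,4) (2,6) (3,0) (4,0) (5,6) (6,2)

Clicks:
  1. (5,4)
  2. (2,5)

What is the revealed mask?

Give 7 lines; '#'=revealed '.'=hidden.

Answer: .......
.......
.....#.
.#####.
.#####.
.#####.
...###.

Derivation:
Click 1 (5,4) count=0: revealed 18 new [(3,1) (3,2) (3,3) (3,4) (3,5) (4,1) (4,2) (4,3) (4,4) (4,5) (5,1) (5,2) (5,3) (5,4) (5,5) (6,3) (6,4) (6,5)] -> total=18
Click 2 (2,5) count=4: revealed 1 new [(2,5)] -> total=19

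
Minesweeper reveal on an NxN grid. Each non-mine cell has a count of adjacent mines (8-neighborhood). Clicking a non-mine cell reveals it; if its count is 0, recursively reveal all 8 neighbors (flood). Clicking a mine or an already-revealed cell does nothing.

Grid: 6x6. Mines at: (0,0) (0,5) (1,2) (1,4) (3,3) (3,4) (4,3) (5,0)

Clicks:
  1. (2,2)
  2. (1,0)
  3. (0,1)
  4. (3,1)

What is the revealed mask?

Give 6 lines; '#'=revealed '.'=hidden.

Answer: .#....
##....
###...
###...
###...
......

Derivation:
Click 1 (2,2) count=2: revealed 1 new [(2,2)] -> total=1
Click 2 (1,0) count=1: revealed 1 new [(1,0)] -> total=2
Click 3 (0,1) count=2: revealed 1 new [(0,1)] -> total=3
Click 4 (3,1) count=0: revealed 9 new [(1,1) (2,0) (2,1) (3,0) (3,1) (3,2) (4,0) (4,1) (4,2)] -> total=12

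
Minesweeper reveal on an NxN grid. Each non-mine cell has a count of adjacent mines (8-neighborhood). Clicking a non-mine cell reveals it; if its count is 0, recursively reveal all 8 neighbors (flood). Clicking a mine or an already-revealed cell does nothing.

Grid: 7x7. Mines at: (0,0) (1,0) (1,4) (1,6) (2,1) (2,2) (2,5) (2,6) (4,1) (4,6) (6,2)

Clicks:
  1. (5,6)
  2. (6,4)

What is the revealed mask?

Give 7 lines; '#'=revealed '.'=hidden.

Answer: .......
.......
.......
..####.
..####.
..#####
...####

Derivation:
Click 1 (5,6) count=1: revealed 1 new [(5,6)] -> total=1
Click 2 (6,4) count=0: revealed 16 new [(3,2) (3,3) (3,4) (3,5) (4,2) (4,3) (4,4) (4,5) (5,2) (5,3) (5,4) (5,5) (6,3) (6,4) (6,5) (6,6)] -> total=17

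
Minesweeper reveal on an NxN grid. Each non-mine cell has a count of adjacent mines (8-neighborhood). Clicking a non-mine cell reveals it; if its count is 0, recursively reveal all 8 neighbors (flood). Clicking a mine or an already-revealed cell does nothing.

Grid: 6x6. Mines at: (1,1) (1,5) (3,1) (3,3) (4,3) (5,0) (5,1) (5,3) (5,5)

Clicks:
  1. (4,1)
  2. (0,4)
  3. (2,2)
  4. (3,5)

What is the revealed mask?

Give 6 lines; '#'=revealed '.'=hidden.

Answer: ....#.
......
..#.##
....##
.#..##
......

Derivation:
Click 1 (4,1) count=3: revealed 1 new [(4,1)] -> total=1
Click 2 (0,4) count=1: revealed 1 new [(0,4)] -> total=2
Click 3 (2,2) count=3: revealed 1 new [(2,2)] -> total=3
Click 4 (3,5) count=0: revealed 6 new [(2,4) (2,5) (3,4) (3,5) (4,4) (4,5)] -> total=9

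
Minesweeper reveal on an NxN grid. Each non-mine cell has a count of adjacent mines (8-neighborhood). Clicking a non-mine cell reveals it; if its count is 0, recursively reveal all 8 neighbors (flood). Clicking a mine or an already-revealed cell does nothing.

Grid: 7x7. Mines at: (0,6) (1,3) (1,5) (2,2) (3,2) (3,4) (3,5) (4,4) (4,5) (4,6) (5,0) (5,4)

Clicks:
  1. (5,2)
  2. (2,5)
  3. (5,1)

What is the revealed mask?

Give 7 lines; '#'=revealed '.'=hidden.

Answer: .......
.......
.....#.
.......
.###...
.###...
.###...

Derivation:
Click 1 (5,2) count=0: revealed 9 new [(4,1) (4,2) (4,3) (5,1) (5,2) (5,3) (6,1) (6,2) (6,3)] -> total=9
Click 2 (2,5) count=3: revealed 1 new [(2,5)] -> total=10
Click 3 (5,1) count=1: revealed 0 new [(none)] -> total=10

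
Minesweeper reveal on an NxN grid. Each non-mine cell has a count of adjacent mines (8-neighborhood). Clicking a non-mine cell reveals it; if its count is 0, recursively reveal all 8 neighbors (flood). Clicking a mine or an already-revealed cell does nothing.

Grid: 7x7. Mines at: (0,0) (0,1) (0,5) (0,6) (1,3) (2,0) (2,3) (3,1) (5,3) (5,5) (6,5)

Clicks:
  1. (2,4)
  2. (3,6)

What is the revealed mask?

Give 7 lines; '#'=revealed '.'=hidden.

Answer: .......
....###
....###
....###
....###
.......
.......

Derivation:
Click 1 (2,4) count=2: revealed 1 new [(2,4)] -> total=1
Click 2 (3,6) count=0: revealed 11 new [(1,4) (1,5) (1,6) (2,5) (2,6) (3,4) (3,5) (3,6) (4,4) (4,5) (4,6)] -> total=12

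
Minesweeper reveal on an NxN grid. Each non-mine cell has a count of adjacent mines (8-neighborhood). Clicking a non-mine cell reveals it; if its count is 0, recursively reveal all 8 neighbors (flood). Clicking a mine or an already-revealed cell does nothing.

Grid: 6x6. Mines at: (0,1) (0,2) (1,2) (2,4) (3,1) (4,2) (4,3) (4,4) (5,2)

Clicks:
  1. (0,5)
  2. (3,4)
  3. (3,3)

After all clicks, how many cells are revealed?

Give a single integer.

Click 1 (0,5) count=0: revealed 6 new [(0,3) (0,4) (0,5) (1,3) (1,4) (1,5)] -> total=6
Click 2 (3,4) count=3: revealed 1 new [(3,4)] -> total=7
Click 3 (3,3) count=4: revealed 1 new [(3,3)] -> total=8

Answer: 8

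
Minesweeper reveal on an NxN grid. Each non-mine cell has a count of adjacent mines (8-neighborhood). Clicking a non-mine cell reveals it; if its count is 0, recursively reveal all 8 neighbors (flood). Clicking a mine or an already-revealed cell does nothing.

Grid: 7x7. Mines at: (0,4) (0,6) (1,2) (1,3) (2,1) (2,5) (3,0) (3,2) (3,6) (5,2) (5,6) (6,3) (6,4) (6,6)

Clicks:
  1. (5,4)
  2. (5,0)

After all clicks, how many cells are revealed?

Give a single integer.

Click 1 (5,4) count=2: revealed 1 new [(5,4)] -> total=1
Click 2 (5,0) count=0: revealed 6 new [(4,0) (4,1) (5,0) (5,1) (6,0) (6,1)] -> total=7

Answer: 7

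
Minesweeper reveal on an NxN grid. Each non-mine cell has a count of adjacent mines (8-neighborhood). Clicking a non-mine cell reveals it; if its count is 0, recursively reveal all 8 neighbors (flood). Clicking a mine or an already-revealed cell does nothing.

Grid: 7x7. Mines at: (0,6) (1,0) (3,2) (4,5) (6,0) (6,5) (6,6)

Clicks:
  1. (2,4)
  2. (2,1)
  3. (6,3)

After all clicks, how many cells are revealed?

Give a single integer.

Click 1 (2,4) count=0: revealed 21 new [(0,1) (0,2) (0,3) (0,4) (0,5) (1,1) (1,2) (1,3) (1,4) (1,5) (1,6) (2,1) (2,2) (2,3) (2,4) (2,5) (2,6) (3,3) (3,4) (3,5) (3,6)] -> total=21
Click 2 (2,1) count=2: revealed 0 new [(none)] -> total=21
Click 3 (6,3) count=0: revealed 12 new [(4,1) (4,2) (4,3) (4,4) (5,1) (5,2) (5,3) (5,4) (6,1) (6,2) (6,3) (6,4)] -> total=33

Answer: 33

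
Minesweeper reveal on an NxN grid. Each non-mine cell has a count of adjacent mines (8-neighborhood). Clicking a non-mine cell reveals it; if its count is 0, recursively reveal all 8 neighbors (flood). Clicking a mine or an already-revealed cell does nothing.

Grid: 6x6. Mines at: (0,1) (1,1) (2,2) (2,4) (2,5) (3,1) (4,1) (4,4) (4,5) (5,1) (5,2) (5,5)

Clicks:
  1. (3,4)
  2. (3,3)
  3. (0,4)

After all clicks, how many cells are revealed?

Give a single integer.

Answer: 10

Derivation:
Click 1 (3,4) count=4: revealed 1 new [(3,4)] -> total=1
Click 2 (3,3) count=3: revealed 1 new [(3,3)] -> total=2
Click 3 (0,4) count=0: revealed 8 new [(0,2) (0,3) (0,4) (0,5) (1,2) (1,3) (1,4) (1,5)] -> total=10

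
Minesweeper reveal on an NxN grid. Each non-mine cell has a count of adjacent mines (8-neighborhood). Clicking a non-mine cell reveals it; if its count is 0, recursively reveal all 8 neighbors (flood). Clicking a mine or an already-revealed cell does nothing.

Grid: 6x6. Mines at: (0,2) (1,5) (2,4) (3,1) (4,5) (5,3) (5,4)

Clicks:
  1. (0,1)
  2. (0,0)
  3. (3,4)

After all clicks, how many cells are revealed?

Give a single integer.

Click 1 (0,1) count=1: revealed 1 new [(0,1)] -> total=1
Click 2 (0,0) count=0: revealed 5 new [(0,0) (1,0) (1,1) (2,0) (2,1)] -> total=6
Click 3 (3,4) count=2: revealed 1 new [(3,4)] -> total=7

Answer: 7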